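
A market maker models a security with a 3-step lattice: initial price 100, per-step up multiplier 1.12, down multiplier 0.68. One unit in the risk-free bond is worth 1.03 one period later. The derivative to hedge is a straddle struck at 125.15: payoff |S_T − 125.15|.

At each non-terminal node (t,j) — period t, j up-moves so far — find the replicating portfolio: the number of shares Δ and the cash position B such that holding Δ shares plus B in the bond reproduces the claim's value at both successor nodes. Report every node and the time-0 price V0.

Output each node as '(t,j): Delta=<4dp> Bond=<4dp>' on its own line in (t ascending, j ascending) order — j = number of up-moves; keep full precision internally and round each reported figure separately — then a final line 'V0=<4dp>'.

(0,0): Delta=-0.5841 Bond=87.0694
(1,0): Delta=-1.0000 Bond=117.9659
(1,1): Delta=-0.5191 Bond=82.4083
(2,0): Delta=-1.0000 Bond=121.5049
(2,1): Delta=-1.0000 Bond=121.5049
(2,2): Delta=-0.4440 Bond=75.4629
V0=28.6641

Since d<R<u, set p* = (R−d)/(u−d) = 0.7955; price each node as the discounted p*-expectation of its children.
Payoff layer (t=3): V(3,0)=93.7068, V(3,1)=73.3612, V(3,2)=39.8508, V(3,3)=15.3428
Node (2,0) S=46.2400: V=(p*·73.3612+(1−p*)·93.7068)/1.03=75.2649; Δ=(73.3612−93.7068)/(51.7888−31.4432)=-1.0000; B=V−Δ·S=121.5049
Node (2,1) S=76.1600: V=(p*·39.8508+(1−p*)·73.3612)/1.03=45.3449; Δ=(39.8508−73.3612)/(85.2992−51.7888)=-1.0000; B=V−Δ·S=121.5049
Node (2,2) S=125.4400: V=(p*·15.3428+(1−p*)·39.8508)/1.03=19.7629; Δ=(15.3428−39.8508)/(140.4928−85.2992)=-0.4440; B=V−Δ·S=75.4629
Node (1,0) S=68.0000: V=(p*·45.3449+(1−p*)·75.2649)/1.03=49.9659; Δ=(45.3449−75.2649)/(76.1600−46.2400)=-1.0000; B=V−Δ·S=117.9659
Node (1,1) S=112.0000: V=(p*·19.7629+(1−p*)·45.3449)/1.03=24.2676; Δ=(19.7629−45.3449)/(125.4400−76.1600)=-0.5191; B=V−Δ·S=82.4083
Node (0,0) S=100.0000: V=(p*·24.2676+(1−p*)·49.9659)/1.03=28.6641; Δ=(24.2676−49.9659)/(112.0000−68.0000)=-0.5841; B=V−Δ·S=87.0694
Self-financing check: at every node Δ·S+B equals the discounted successor values.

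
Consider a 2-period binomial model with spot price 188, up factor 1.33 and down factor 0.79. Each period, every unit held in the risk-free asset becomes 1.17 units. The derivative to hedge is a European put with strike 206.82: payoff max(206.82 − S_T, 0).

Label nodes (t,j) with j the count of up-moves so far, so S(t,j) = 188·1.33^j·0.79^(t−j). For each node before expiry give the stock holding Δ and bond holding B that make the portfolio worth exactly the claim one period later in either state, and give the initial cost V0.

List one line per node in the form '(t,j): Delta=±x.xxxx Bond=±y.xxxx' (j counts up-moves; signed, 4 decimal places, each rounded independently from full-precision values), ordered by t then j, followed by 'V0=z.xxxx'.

(0,0): Delta=-0.2551 Bond=56.5261
(1,0): Delta=-1.0000 Bond=176.7692
(1,1): Delta=-0.0688 Bond=19.5530
V0=8.5687

Since d<R<u, set p* = (R−d)/(u−d) = 0.7037; price each node as the discounted p*-expectation of its children.
Terminal payoffs: V(2,0)=89.4892, V(2,1)=9.2884, V(2,2)=0.0000
  t=1,j=0: stock 148.5200 → up 197.5316 (V=9.2884), down 117.3308 (V=89.4892). Price 28.2492; hedge Δ=-1.0000, bond B=176.7692.
  t=1,j=1: stock 250.0400 → up 332.5532 (V=0.0000), down 197.5316 (V=9.2884). Price 2.3522; hedge Δ=-0.0688, bond B=19.5530.
  t=0,j=0: stock 188.0000 → up 250.0400 (V=2.3522), down 148.5200 (V=28.2492). Price 8.5687; hedge Δ=-0.2551, bond B=56.5261.
Each (Δ,B) replicates both successor values, so the strategy is self-financing and V0 is arbitrage-free.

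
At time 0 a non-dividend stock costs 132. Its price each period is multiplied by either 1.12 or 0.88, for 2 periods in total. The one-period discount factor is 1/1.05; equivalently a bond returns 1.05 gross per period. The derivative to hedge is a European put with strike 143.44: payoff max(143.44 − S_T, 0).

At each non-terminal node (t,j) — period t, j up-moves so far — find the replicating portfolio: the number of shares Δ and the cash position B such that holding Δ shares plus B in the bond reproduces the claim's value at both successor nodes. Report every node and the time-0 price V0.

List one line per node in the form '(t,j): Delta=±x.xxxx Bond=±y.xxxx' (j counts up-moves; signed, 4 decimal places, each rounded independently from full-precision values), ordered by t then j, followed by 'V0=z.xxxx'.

(0,0): Delta=-0.5285 Bond=77.9460
(1,0): Delta=-1.0000 Bond=136.6095
(1,1): Delta=-0.3760 Bond=59.2924
V0=8.1804

Since d<R<u, set p* = (R−d)/(u−d) = 0.7083; price each node as the discounted p*-expectation of its children.
At expiry t=2: V(2,0)=41.2192, V(2,1)=13.3408, V(2,2)=0.0000
  t=1,j=0: stock 116.1600 → up 130.0992 (V=13.3408), down 102.2208 (V=41.2192). Price 20.4495; hedge Δ=-1.0000, bond B=136.6095.
  t=1,j=1: stock 147.8400 → up 165.5808 (V=0.0000), down 130.0992 (V=13.3408). Price 3.7058; hedge Δ=-0.3760, bond B=59.2924.
  t=0,j=0: stock 132.0000 → up 147.8400 (V=3.7058), down 116.1600 (V=20.4495). Price 8.1804; hedge Δ=-0.5285, bond B=77.9460.
Check: Δ(0,0)·S0 + B(0,0) = 8.1804 = V0.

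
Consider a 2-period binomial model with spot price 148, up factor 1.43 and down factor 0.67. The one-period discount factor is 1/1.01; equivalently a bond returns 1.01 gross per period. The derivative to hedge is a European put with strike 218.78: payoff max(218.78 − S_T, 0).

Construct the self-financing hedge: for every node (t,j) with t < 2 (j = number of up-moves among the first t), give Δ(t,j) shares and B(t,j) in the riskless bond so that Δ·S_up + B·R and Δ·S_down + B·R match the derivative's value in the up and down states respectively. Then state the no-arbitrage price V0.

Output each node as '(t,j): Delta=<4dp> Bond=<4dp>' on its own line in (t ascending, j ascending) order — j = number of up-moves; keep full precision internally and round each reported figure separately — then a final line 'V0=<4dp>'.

The replicating-portfolio and risk-neutral prices coincide; use p* = (1.01−0.67)/(1.43−0.67) = 0.4474 for the latter.
At expiry t=2: V(2,0)=152.3428, V(2,1)=76.9812, V(2,2)=0.0000
Node (1,0) S=99.1600: V=(p*·76.9812+(1−p*)·152.3428)/1.01=117.4539; Δ=(76.9812−152.3428)/(141.7988−66.4372)=-1.0000; B=V−Δ·S=216.6139
Node (1,1) S=211.6400: V=(p*·0.0000+(1−p*)·76.9812)/1.01=42.1210; Δ=(0.0000−76.9812)/(302.6452−141.7988)=-0.4786; B=V−Δ·S=143.4121
Node (0,0) S=148.0000: V=(p*·42.1210+(1−p*)·117.4539)/1.01=82.9231; Δ=(42.1210−117.4539)/(211.6400−99.1600)=-0.6697; B=V−Δ·S=182.0452
Each (Δ,B) replicates both successor values, so the strategy is self-financing and V0 is arbitrage-free.

(0,0): Delta=-0.6697 Bond=182.0452
(1,0): Delta=-1.0000 Bond=216.6139
(1,1): Delta=-0.4786 Bond=143.4121
V0=82.9231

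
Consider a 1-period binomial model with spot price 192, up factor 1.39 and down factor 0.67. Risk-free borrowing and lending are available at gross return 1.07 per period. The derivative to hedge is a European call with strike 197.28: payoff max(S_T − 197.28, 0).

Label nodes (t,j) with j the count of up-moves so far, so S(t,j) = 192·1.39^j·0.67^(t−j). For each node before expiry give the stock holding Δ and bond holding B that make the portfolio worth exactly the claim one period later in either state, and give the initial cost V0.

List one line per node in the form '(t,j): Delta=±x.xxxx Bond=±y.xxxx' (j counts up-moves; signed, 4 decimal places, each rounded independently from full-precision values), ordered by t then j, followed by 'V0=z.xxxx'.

(0,0): Delta=0.5035 Bond=-60.5296
V0=36.1371

Risk-neutral probability p* = (R−d)/(u−d) = (1.07−0.67)/(1.39−0.67) = 0.5556.
Terminal values V(1,·): V(1,0)=0.0000, V(1,1)=69.6000
Node (0,0) S=192.0000: V=(p*·69.6000+(1−p*)·0.0000)/1.07=36.1371; Δ=(69.6000−0.0000)/(266.8800−128.6400)=0.5035; B=V−Δ·S=-60.5296
Root portfolio cost Δ·192+B reproduces V0=36.1371.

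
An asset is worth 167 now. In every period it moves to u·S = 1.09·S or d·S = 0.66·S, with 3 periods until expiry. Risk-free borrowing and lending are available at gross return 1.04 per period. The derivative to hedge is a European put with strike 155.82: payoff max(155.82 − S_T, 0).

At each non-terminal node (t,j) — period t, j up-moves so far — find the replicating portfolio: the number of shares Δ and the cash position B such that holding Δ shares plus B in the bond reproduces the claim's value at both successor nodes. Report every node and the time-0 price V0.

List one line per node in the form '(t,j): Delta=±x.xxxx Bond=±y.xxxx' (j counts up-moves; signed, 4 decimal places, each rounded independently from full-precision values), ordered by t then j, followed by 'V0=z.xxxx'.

No-arbitrage ⇒ martingale measure with p* = (R−d)/(u−d) = 0.8837.
At expiry t=3: V(3,0)=107.8082, V(3,1)=76.5277, V(3,2)=24.8676, V(3,3)=0.0000
  t=2,j=0: stock 72.7452 → up 79.2923 (V=76.5277), down 48.0118 (V=107.8082). Price 77.0817; hedge Δ=-1.0000, bond B=149.8269.
  t=2,j=1: stock 120.1398 → up 130.9524 (V=24.8676), down 79.2923 (V=76.5277). Price 29.6871; hedge Δ=-1.0000, bond B=149.8269.
  t=2,j=2: stock 198.4127 → up 216.2698 (V=0.0000), down 130.9524 (V=24.8676). Price 2.7804; hedge Δ=-0.2915, bond B=60.6120.
  t=1,j=0: stock 110.2200 → up 120.1398 (V=29.6871), down 72.7452 (V=77.0817). Price 33.8443; hedge Δ=-1.0000, bond B=144.0643.
  t=1,j=1: stock 182.0300 → up 198.4127 (V=2.7804), down 120.1398 (V=29.6871). Price 5.6818; hedge Δ=-0.3438, bond B=68.2556.
  t=0,j=0: stock 167.0000 → up 182.0300 (V=5.6818), down 110.2200 (V=33.8443). Price 8.6120; hedge Δ=-0.3922, bond B=74.1063.
Check: Δ(0,0)·S0 + B(0,0) = 8.6120 = V0.

(0,0): Delta=-0.3922 Bond=74.1063
(1,0): Delta=-1.0000 Bond=144.0643
(1,1): Delta=-0.3438 Bond=68.2556
(2,0): Delta=-1.0000 Bond=149.8269
(2,1): Delta=-1.0000 Bond=149.8269
(2,2): Delta=-0.2915 Bond=60.6120
V0=8.6120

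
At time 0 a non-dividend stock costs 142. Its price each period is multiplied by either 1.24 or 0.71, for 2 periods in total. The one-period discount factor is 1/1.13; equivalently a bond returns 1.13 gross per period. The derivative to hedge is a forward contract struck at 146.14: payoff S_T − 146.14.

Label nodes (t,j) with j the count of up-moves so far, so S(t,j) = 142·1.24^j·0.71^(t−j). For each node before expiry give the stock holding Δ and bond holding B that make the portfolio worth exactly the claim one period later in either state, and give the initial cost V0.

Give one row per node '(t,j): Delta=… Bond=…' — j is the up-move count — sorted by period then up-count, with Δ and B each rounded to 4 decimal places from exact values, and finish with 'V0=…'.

(0,0): Delta=1.0000 Bond=-114.4491
(1,0): Delta=1.0000 Bond=-129.3274
(1,1): Delta=1.0000 Bond=-129.3274
V0=27.5509

The replicating-portfolio and risk-neutral prices coincide; use p* = (1.13−0.71)/(1.24−0.71) = 0.7925 for the latter.
Payoff layer (t=2): V(2,0)=-74.5578, V(2,1)=-21.1232, V(2,2)=72.1992
Node (1,0) S=100.8200: V=(p*·-21.1232+(1−p*)·-74.5578)/1.13=-28.5074; Δ=(-21.1232−-74.5578)/(125.0168−71.5822)=1.0000; B=V−Δ·S=-129.3274
Node (1,1) S=176.0800: V=(p*·72.1992+(1−p*)·-21.1232)/1.13=46.7526; Δ=(72.1992−-21.1232)/(218.3392−125.0168)=1.0000; B=V−Δ·S=-129.3274
Node (0,0) S=142.0000: V=(p*·46.7526+(1−p*)·-28.5074)/1.13=27.5509; Δ=(46.7526−-28.5074)/(176.0800−100.8200)=1.0000; B=V−Δ·S=-114.4491
Each (Δ,B) replicates both successor values, so the strategy is self-financing and V0 is arbitrage-free.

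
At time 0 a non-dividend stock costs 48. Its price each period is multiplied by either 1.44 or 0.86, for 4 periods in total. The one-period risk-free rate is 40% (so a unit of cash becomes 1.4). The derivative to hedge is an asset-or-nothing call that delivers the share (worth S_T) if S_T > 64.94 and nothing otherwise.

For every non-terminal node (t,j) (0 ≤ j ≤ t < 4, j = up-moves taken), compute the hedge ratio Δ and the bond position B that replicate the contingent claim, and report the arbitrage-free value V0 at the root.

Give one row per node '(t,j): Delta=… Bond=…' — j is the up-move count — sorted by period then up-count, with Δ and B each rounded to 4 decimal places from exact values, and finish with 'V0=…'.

Risk-neutral probability p* = (R−d)/(u−d) = (1.4−0.86)/(1.44−0.86) = 0.9310.
Terminal payoffs: V(4,0)=0.0000, V(4,1)=0.0000, V(4,2)=73.6145, V(4,3)=123.2614, V(4,4)=206.3912
(3,0): S=30.5307. Δ = (V_up−V_dn)/(S_up−S_dn) = (0.0000−0.0000)/(43.9642−26.2564) = 0.0000. V = [p*·0.0000 + (1−p*)·0.0000]/1.4 = 0.0000. B = V − Δ·S = 0.0000.
(3,1): S=51.1212. Δ = (V_up−V_dn)/(S_up−S_dn) = (73.6145−0.0000)/(73.6145−43.9642) = 2.4828. V = [p*·73.6145 + (1−p*)·0.0000]/1.4 = 48.9554. B = V − Δ·S = -77.9661.
(3,2): S=85.5982. Δ = (V_up−V_dn)/(S_up−S_dn) = (123.2614−73.6145)/(123.2614−73.6145) = 1.0000. V = [p*·123.2614 + (1−p*)·73.6145]/1.4 = 85.5982. B = V − Δ·S = 0.0000.
(3,3): S=143.3272. Δ = (V_up−V_dn)/(S_up−S_dn) = (206.3912−123.2614)/(206.3912−123.2614) = 1.0000. V = [p*·206.3912 + (1−p*)·123.2614]/1.4 = 143.3272. B = V − Δ·S = 0.0000.
(2,0): S=35.5008. Δ = (V_up−V_dn)/(S_up−S_dn) = (48.9554−0.0000)/(51.1212−30.5307) = 2.3776. V = [p*·48.9554 + (1−p*)·0.0000]/1.4 = 32.5566. B = V − Δ·S = -51.8493.
(2,1): S=59.4432. Δ = (V_up−V_dn)/(S_up−S_dn) = (85.5982−48.9554)/(85.5982−51.1212) = 1.0628. V = [p*·85.5982 + (1−p*)·48.9554]/1.4 = 59.3365. B = V − Δ·S = -3.8407.
(2,2): S=99.5328. Δ = (V_up−V_dn)/(S_up−S_dn) = (143.3272−85.5982)/(143.3272−85.5982) = 1.0000. V = [p*·143.3272 + (1−p*)·85.5982]/1.4 = 99.5328. B = V − Δ·S = 0.0000.
(1,0): S=41.2800. Δ = (V_up−V_dn)/(S_up−S_dn) = (59.3365−32.5566)/(59.4432−35.5008) = 1.1185. V = [p*·59.3365 + (1−p*)·32.5566]/1.4 = 41.0640. B = V − Δ·S = -5.1083.
(1,1): S=69.1200. Δ = (V_up−V_dn)/(S_up−S_dn) = (99.5328−59.3365)/(99.5328−59.4432) = 1.0027. V = [p*·99.5328 + (1−p*)·59.3365]/1.4 = 69.1147. B = V − Δ·S = -0.1892.
(0,0): S=48.0000. Δ = (V_up−V_dn)/(S_up−S_dn) = (69.1147−41.0640)/(69.1200−41.2800) = 1.0076. V = [p*·69.1147 + (1−p*)·41.0640]/1.4 = 47.9859. B = V − Δ·S = -0.3775.
Each (Δ,B) replicates both successor values, so the strategy is self-financing and V0 is arbitrage-free.

(0,0): Delta=1.0076 Bond=-0.3775
(1,0): Delta=1.1185 Bond=-5.1083
(1,1): Delta=1.0027 Bond=-0.1892
(2,0): Delta=2.3776 Bond=-51.8493
(2,1): Delta=1.0628 Bond=-3.8407
(2,2): Delta=1.0000 Bond=0.0000
(3,0): Delta=0.0000 Bond=0.0000
(3,1): Delta=2.4828 Bond=-77.9661
(3,2): Delta=1.0000 Bond=0.0000
(3,3): Delta=1.0000 Bond=0.0000
V0=47.9859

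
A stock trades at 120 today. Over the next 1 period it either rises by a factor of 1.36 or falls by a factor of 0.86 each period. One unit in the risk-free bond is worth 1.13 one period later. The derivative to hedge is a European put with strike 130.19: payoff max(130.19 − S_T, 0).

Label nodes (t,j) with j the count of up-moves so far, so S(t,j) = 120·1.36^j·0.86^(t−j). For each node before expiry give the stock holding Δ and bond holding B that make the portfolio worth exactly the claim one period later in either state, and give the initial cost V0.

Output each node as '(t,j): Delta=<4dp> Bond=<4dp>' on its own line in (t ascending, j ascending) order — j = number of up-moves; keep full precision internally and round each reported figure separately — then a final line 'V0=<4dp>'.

The replicating-portfolio and risk-neutral prices coincide; use p* = (1.13−0.86)/(1.36−0.86) = 0.5400 for the latter.
Terminal values V(1,·): V(1,0)=26.9900, V(1,1)=0.0000
(0,0): S=120.0000. Δ = (V_up−V_dn)/(S_up−S_dn) = (0.0000−26.9900)/(163.2000−103.2000) = -0.4498. V = [p*·0.0000 + (1−p*)·26.9900]/1.13 = 10.9871. B = V − Δ·S = 64.9671.
Check: Δ(0,0)·S0 + B(0,0) = 10.9871 = V0.

(0,0): Delta=-0.4498 Bond=64.9671
V0=10.9871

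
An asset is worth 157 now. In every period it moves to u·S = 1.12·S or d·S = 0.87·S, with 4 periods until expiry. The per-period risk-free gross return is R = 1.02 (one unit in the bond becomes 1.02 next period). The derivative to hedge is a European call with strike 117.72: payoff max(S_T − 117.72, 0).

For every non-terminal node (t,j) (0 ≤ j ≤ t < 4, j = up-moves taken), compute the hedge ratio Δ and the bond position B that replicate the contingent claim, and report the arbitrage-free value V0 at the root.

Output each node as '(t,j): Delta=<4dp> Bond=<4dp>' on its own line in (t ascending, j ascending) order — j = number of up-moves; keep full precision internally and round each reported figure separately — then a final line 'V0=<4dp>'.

The replicating-portfolio and risk-neutral prices coincide; use p* = (1.02−0.87)/(1.12−0.87) = 0.6000 for the latter.
Terminal payoffs: V(4,0)=0.0000, V(4,1)=0.0000, V(4,2)=31.3445, V(4,3)=74.1791, V(4,4)=129.3225
Node (3,0) S=103.3850: V=(p*·0.0000+(1−p*)·0.0000)/1.02=0.0000; Δ=(0.0000−0.0000)/(115.7912−89.9449)=0.0000; B=V−Δ·S=0.0000
Node (3,1) S=133.0933: V=(p*·31.3445+(1−p*)·0.0000)/1.02=18.4379; Δ=(31.3445−0.0000)/(149.0645−115.7912)=0.9420; B=V−Δ·S=-106.9400
Node (3,2) S=171.3385: V=(p*·74.1791+(1−p*)·31.3445)/1.02=55.9267; Δ=(74.1791−31.3445)/(191.8991−149.0645)=1.0000; B=V−Δ·S=-115.4118
Node (3,3) S=220.5737: V=(p*·129.3225+(1−p*)·74.1791)/1.02=105.1619; Δ=(129.3225−74.1791)/(247.0425−191.8991)=1.0000; B=V−Δ·S=-115.4118
Node (2,0) S=118.8333: V=(p*·18.4379+(1−p*)·0.0000)/1.02=10.8458; Δ=(18.4379−0.0000)/(133.0933−103.3850)=0.6206; B=V−Δ·S=-62.9059
Node (2,1) S=152.9808: V=(p*·55.9267+(1−p*)·18.4379)/1.02=40.1286; Δ=(55.9267−18.4379)/(171.3385−133.0933)=0.9802; B=V−Δ·S=-109.8265
Node (2,2) S=196.9408: V=(p*·105.1619+(1−p*)·55.9267)/1.02=83.7920; Δ=(105.1619−55.9267)/(220.5737−171.3385)=1.0000; B=V−Δ·S=-113.1488
Node (1,0) S=136.5900: V=(p*·40.1286+(1−p*)·10.8458)/1.02=27.8584; Δ=(40.1286−10.8458)/(152.9808−118.8333)=0.8575; B=V−Δ·S=-89.2728
Node (1,1) S=175.8400: V=(p*·83.7920+(1−p*)·40.1286)/1.02=65.0261; Δ=(83.7920−40.1286)/(196.9408−152.9808)=0.9933; B=V−Δ·S=-109.6273
Node (0,0) S=157.0000: V=(p*·65.0261+(1−p*)·27.8584)/1.02=49.1755; Δ=(65.0261−27.8584)/(175.8400−136.5900)=0.9469; B=V−Δ·S=-99.4956
Check: Δ(0,0)·S0 + B(0,0) = 49.1755 = V0.

(0,0): Delta=0.9469 Bond=-99.4956
(1,0): Delta=0.8575 Bond=-89.2728
(1,1): Delta=0.9933 Bond=-109.6273
(2,0): Delta=0.6206 Bond=-62.9059
(2,1): Delta=0.9802 Bond=-109.8265
(2,2): Delta=1.0000 Bond=-113.1488
(3,0): Delta=0.0000 Bond=0.0000
(3,1): Delta=0.9420 Bond=-106.9400
(3,2): Delta=1.0000 Bond=-115.4118
(3,3): Delta=1.0000 Bond=-115.4118
V0=49.1755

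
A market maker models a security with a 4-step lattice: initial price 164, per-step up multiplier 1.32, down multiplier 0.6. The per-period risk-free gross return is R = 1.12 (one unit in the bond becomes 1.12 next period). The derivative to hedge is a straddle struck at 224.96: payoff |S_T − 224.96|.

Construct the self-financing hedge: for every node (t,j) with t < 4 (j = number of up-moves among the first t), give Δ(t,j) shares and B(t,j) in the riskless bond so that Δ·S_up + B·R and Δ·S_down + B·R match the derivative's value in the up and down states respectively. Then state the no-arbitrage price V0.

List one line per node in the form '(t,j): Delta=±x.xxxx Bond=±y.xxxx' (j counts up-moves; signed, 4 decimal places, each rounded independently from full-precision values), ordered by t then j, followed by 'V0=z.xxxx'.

Since d<R<u, set p* = (R−d)/(u−d) = 0.7222; price each node as the discounted p*-expectation of its children.
At expiry t=4: V(4,0)=203.7056, V(4,1)=178.2003, V(4,2)=122.0887, V(4,3)=1.3569, V(4,4)=272.9371
(3,0): S=35.4240. Δ = (V_up−V_dn)/(S_up−S_dn) = (178.2003−203.7056)/(46.7597−21.2544) = -1.0000. V = [p*·178.2003 + (1−p*)·203.7056]/1.12 = 165.4331. B = V − Δ·S = 200.8571.
(3,1): S=77.9328. Δ = (V_up−V_dn)/(S_up−S_dn) = (122.0887−178.2003)/(102.8713−46.7597) = -1.0000. V = [p*·122.0887 + (1−p*)·178.2003]/1.12 = 122.9243. B = V − Δ·S = 200.8571.
(3,2): S=171.4522. Δ = (V_up−V_dn)/(S_up−S_dn) = (1.3569−122.0887)/(226.3169−102.8713) = -0.9780. V = [p*·1.3569 + (1−p*)·122.0887]/1.12 = 31.1549. B = V − Δ·S = 198.8380.
(3,3): S=377.1948. Δ = (V_up−V_dn)/(S_up−S_dn) = (272.9371−1.3569)/(497.8971−226.3169) = 1.0000. V = [p*·272.9371 + (1−p*)·1.3569]/1.12 = 176.3376. B = V − Δ·S = -200.8571.
(2,0): S=59.0400. Δ = (V_up−V_dn)/(S_up−S_dn) = (122.9243−165.4331)/(77.9328−35.4240) = -1.0000. V = [p*·122.9243 + (1−p*)·165.4331]/1.12 = 120.2967. B = V − Δ·S = 179.3367.
(2,1): S=129.8880. Δ = (V_up−V_dn)/(S_up−S_dn) = (31.1549−122.9243)/(171.4522−77.9328) = -0.9813. V = [p*·31.1549 + (1−p*)·122.9243]/1.12 = 50.5771. B = V − Δ·S = 178.0347.
(2,2): S=285.7536. Δ = (V_up−V_dn)/(S_up−S_dn) = (176.3376−31.1549)/(377.1948−171.4522) = 0.7057. V = [p*·176.3376 + (1−p*)·31.1549]/1.12 = 121.4367. B = V − Δ·S = -80.2060.
(1,0): S=98.4000. Δ = (V_up−V_dn)/(S_up−S_dn) = (50.5771−120.2967)/(129.8880−59.0400) = -0.9841. V = [p*·50.5771 + (1−p*)·120.2967]/1.12 = 62.4497. B = V − Δ·S = 159.2825.
(1,1): S=216.4800. Δ = (V_up−V_dn)/(S_up−S_dn) = (121.4367−50.5771)/(285.7536−129.8880) = 0.4546. V = [p*·121.4367 + (1−p*)·50.5771]/1.12 = 90.8513. B = V − Δ·S = -7.5647.
(0,0): S=164.0000. Δ = (V_up−V_dn)/(S_up−S_dn) = (90.8513−62.4497)/(216.4800−98.4000) = 0.2405. V = [p*·90.8513 + (1−p*)·62.4497]/1.12 = 74.0732. B = V − Δ·S = 34.6266.
Root portfolio cost Δ·164+B reproduces V0=74.0732.

(0,0): Delta=0.2405 Bond=34.6266
(1,0): Delta=-0.9841 Bond=159.2825
(1,1): Delta=0.4546 Bond=-7.5647
(2,0): Delta=-1.0000 Bond=179.3367
(2,1): Delta=-0.9813 Bond=178.0347
(2,2): Delta=0.7057 Bond=-80.2060
(3,0): Delta=-1.0000 Bond=200.8571
(3,1): Delta=-1.0000 Bond=200.8571
(3,2): Delta=-0.9780 Bond=198.8380
(3,3): Delta=1.0000 Bond=-200.8571
V0=74.0732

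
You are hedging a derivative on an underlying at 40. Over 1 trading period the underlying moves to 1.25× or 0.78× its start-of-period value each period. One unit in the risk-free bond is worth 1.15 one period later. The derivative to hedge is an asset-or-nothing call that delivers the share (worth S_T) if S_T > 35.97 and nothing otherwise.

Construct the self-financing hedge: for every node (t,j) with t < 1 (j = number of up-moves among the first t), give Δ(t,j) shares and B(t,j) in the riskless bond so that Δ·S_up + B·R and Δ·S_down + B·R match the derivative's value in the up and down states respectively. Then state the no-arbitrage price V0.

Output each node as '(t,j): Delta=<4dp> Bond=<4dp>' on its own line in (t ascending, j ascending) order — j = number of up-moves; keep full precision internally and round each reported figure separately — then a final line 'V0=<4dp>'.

No-arbitrage ⇒ martingale measure with p* = (R−d)/(u−d) = 0.7872.
At expiry t=1: V(1,0)=0.0000, V(1,1)=50.0000
  t=0,j=0: stock 40.0000 → up 50.0000 (V=50.0000), down 31.2000 (V=0.0000). Price 34.2276; hedge Δ=2.6596, bond B=-72.1554.
Check: Δ(0,0)·S0 + B(0,0) = 34.2276 = V0.

(0,0): Delta=2.6596 Bond=-72.1554
V0=34.2276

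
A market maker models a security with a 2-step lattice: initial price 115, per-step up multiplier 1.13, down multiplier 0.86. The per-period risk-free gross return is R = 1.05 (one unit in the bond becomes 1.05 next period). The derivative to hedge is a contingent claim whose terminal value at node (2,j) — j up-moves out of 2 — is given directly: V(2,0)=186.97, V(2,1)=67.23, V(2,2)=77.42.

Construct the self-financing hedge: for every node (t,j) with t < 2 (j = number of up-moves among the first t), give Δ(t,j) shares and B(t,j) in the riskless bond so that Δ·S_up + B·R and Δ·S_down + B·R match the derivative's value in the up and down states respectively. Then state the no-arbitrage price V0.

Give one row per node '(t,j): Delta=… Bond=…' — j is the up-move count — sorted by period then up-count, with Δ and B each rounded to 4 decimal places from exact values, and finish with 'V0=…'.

(0,0): Delta=-0.8683 Bond=174.9424
(1,0): Delta=-4.4841 Bond=541.2991
(1,1): Delta=0.2904 Bond=33.1171
V0=75.0914

No-arbitrage ⇒ martingale measure with p* = (R−d)/(u−d) = 0.7037.
Terminal values V(2,·): V(2,0)=186.9700, V(2,1)=67.2300, V(2,2)=77.4200
Node (1,0) S=98.9000: V=(p*·67.2300+(1−p*)·186.9700)/1.05=97.8176; Δ=(67.2300−186.9700)/(111.7570−85.0540)=-4.4841; B=V−Δ·S=541.2991
Node (1,1) S=129.9500: V=(p*·77.4200+(1−p*)·67.2300)/1.05=70.8578; Δ=(77.4200−67.2300)/(146.8435−111.7570)=0.2904; B=V−Δ·S=33.1171
Node (0,0) S=115.0000: V=(p*·70.8578+(1−p*)·97.8176)/1.05=75.0914; Δ=(70.8578−97.8176)/(129.9500−98.9000)=-0.8683; B=V−Δ·S=174.9424
Root portfolio cost Δ·115+B reproduces V0=75.0914.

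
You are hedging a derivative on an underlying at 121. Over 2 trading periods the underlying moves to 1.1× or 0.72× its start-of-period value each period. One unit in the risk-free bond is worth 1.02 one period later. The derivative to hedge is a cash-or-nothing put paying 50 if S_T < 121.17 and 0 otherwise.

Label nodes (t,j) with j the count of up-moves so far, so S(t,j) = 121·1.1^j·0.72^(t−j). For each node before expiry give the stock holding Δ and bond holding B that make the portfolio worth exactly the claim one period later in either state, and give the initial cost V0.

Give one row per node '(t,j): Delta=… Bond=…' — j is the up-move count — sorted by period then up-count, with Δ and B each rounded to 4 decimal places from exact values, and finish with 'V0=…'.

(0,0): Delta=-0.8417 Bond=119.9464
(1,0): Delta=0.0000 Bond=49.0196
(1,1): Delta=-0.9886 Bond=141.8989
V0=18.1051

Risk-neutral probability p* = (R−d)/(u−d) = (1.02−0.72)/(1.1−0.72) = 0.7895.
Terminal values V(2,·): V(2,0)=50.0000, V(2,1)=50.0000, V(2,2)=0.0000
(1,0): S=87.1200. Δ = (V_up−V_dn)/(S_up−S_dn) = (50.0000−50.0000)/(95.8320−62.7264) = 0.0000. V = [p*·50.0000 + (1−p*)·50.0000]/1.02 = 49.0196. B = V − Δ·S = 49.0196.
(1,1): S=133.1000. Δ = (V_up−V_dn)/(S_up−S_dn) = (0.0000−50.0000)/(146.4100−95.8320) = -0.9886. V = [p*·0.0000 + (1−p*)·50.0000]/1.02 = 10.3199. B = V − Δ·S = 141.8989.
(0,0): S=121.0000. Δ = (V_up−V_dn)/(S_up−S_dn) = (10.3199−49.0196)/(133.1000−87.1200) = -0.8417. V = [p*·10.3199 + (1−p*)·49.0196]/1.02 = 18.1051. B = V − Δ·S = 119.9464.
Root portfolio cost Δ·121+B reproduces V0=18.1051.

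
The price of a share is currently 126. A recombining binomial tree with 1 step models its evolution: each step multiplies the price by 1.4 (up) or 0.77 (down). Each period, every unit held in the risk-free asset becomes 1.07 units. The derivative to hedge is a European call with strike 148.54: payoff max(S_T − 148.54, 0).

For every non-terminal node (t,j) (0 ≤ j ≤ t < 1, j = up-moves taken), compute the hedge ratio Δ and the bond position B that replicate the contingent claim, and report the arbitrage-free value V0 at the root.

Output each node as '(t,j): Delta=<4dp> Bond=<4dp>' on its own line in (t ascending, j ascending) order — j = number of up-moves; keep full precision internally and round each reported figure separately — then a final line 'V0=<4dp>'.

(0,0): Delta=0.3510 Bond=-31.8235
V0=12.3988

The replicating-portfolio and risk-neutral prices coincide; use p* = (1.07−0.77)/(1.4−0.77) = 0.4762 for the latter.
Terminal values V(1,·): V(1,0)=0.0000, V(1,1)=27.8600
(0,0): S=126.0000. Δ = (V_up−V_dn)/(S_up−S_dn) = (27.8600−0.0000)/(176.4000−97.0200) = 0.3510. V = [p*·27.8600 + (1−p*)·0.0000]/1.07 = 12.3988. B = V − Δ·S = -31.8235.
Each (Δ,B) replicates both successor values, so the strategy is self-financing and V0 is arbitrage-free.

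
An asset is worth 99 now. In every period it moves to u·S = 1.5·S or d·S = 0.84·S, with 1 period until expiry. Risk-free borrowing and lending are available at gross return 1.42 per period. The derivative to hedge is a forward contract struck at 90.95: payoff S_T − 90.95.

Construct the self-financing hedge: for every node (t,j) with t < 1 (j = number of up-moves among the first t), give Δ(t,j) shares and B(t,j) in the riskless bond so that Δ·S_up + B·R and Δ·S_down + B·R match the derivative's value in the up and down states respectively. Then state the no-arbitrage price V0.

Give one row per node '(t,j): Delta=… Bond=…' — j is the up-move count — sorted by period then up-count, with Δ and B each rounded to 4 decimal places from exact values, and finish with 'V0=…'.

No-arbitrage ⇒ martingale measure with p* = (R−d)/(u−d) = 0.8788.
At expiry t=1: V(1,0)=-7.7900, V(1,1)=57.5500
Node (0,0) S=99.0000: V=(p*·57.5500+(1−p*)·-7.7900)/1.42=34.9507; Δ=(57.5500−-7.7900)/(148.5000−83.1600)=1.0000; B=V−Δ·S=-64.0493
Root portfolio cost Δ·99+B reproduces V0=34.9507.

(0,0): Delta=1.0000 Bond=-64.0493
V0=34.9507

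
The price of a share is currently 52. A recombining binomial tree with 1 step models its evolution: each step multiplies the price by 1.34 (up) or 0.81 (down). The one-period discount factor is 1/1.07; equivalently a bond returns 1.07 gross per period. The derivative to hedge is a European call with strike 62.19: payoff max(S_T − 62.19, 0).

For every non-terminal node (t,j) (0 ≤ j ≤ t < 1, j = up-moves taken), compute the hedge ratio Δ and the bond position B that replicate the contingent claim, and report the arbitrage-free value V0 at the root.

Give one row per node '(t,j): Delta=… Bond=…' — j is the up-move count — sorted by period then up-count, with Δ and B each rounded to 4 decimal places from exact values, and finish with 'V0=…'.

(0,0): Delta=0.2718 Bond=-10.6981
V0=3.4340

Under the risk-neutral measure, an up-move has probability p* = (R−d)/(u−d) = 0.4906 and values discount at R = 1.07.
At expiry t=1: V(1,0)=0.0000, V(1,1)=7.4900
(0,0): S=52.0000. Δ = (V_up−V_dn)/(S_up−S_dn) = (7.4900−0.0000)/(69.6800−42.1200) = 0.2718. V = [p*·7.4900 + (1−p*)·0.0000]/1.07 = 3.4340. B = V − Δ·S = -10.6981.
Check: Δ(0,0)·S0 + B(0,0) = 3.4340 = V0.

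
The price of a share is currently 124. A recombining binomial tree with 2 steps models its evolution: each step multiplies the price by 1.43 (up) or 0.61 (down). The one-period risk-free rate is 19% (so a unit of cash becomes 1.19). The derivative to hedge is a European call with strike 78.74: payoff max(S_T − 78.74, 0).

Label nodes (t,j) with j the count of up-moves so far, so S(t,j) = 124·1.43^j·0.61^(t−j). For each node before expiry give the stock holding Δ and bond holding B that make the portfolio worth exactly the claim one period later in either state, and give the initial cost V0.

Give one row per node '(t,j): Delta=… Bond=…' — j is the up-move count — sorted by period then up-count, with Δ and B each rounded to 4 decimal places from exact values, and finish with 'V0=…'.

(0,0): Delta=0.9211 Bond=-43.8534
(1,0): Delta=0.4744 Bond=-18.3945
(1,1): Delta=1.0000 Bond=-66.1681
V0=70.3686

Under the risk-neutral measure, an up-move has probability p* = (R−d)/(u−d) = 0.7073 and values discount at R = 1.19.
Payoff layer (t=2): V(2,0)=0.0000, V(2,1)=29.4252, V(2,2)=174.8276
(1,0): S=75.6400. Δ = (V_up−V_dn)/(S_up−S_dn) = (29.4252−0.0000)/(108.1652−46.1404) = 0.4744. V = [p*·29.4252 + (1−p*)·0.0000]/1.19 = 17.4899. B = V − Δ·S = -18.3945.
(1,1): S=177.3200. Δ = (V_up−V_dn)/(S_up−S_dn) = (174.8276−29.4252)/(253.5676−108.1652) = 1.0000. V = [p*·174.8276 + (1−p*)·29.4252]/1.19 = 111.1519. B = V − Δ·S = -66.1681.
(0,0): S=124.0000. Δ = (V_up−V_dn)/(S_up−S_dn) = (111.1519−17.4899)/(177.3200−75.6400) = 0.9211. V = [p*·111.1519 + (1−p*)·17.4899]/1.19 = 70.3686. B = V − Δ·S = -43.8534.
The time-0 hedge costs 70.3686, which is the no-arbitrage price.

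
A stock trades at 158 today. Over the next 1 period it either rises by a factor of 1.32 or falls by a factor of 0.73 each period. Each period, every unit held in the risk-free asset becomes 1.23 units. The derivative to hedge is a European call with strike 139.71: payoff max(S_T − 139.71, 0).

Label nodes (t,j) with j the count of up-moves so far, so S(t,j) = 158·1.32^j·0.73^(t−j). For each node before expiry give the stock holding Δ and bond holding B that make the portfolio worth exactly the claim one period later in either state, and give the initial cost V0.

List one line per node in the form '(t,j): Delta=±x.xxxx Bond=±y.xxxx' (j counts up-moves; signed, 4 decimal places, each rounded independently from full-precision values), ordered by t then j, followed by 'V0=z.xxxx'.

(0,0): Delta=0.7386 Bond=-69.2580
V0=47.4370

The replicating-portfolio and risk-neutral prices coincide; use p* = (1.23−0.73)/(1.32−0.73) = 0.8475 for the latter.
Terminal payoffs: V(1,0)=0.0000, V(1,1)=68.8500
Node (0,0) S=158.0000: V=(p*·68.8500+(1−p*)·0.0000)/1.23=47.4370; Δ=(68.8500−0.0000)/(208.5600−115.3400)=0.7386; B=V−Δ·S=-69.2580
The time-0 hedge costs 47.4370, which is the no-arbitrage price.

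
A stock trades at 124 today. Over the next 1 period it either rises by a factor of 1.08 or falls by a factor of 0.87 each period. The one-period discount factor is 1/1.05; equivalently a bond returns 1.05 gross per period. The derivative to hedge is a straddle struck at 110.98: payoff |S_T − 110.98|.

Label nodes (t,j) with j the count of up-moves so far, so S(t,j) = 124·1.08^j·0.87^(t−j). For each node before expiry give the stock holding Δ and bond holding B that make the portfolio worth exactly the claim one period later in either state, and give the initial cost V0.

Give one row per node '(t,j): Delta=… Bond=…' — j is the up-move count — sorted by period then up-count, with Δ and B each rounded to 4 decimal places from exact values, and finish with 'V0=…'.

(0,0): Delta=0.7619 Bond=-75.3279
V0=19.1483

Under the risk-neutral measure, an up-move has probability p* = (R−d)/(u−d) = 0.8571 and values discount at R = 1.05.
Payoff layer (t=1): V(1,0)=3.1000, V(1,1)=22.9400
  t=0,j=0: stock 124.0000 → up 133.9200 (V=22.9400), down 107.8800 (V=3.1000). Price 19.1483; hedge Δ=0.7619, bond B=-75.3279.
Root portfolio cost Δ·124+B reproduces V0=19.1483.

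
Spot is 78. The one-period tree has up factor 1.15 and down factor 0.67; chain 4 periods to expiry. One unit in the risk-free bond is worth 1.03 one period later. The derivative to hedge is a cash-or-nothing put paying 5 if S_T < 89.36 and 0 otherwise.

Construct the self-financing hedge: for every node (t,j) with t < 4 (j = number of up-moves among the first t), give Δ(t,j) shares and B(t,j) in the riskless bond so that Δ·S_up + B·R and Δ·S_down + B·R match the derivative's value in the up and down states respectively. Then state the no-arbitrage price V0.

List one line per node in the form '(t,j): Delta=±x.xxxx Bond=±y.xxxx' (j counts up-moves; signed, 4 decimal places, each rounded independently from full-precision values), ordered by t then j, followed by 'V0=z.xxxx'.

Since d<R<u, set p* = (R−d)/(u−d) = 0.7500; price each node as the discounted p*-expectation of its children.
At expiry t=4: V(4,0)=5.0000, V(4,1)=5.0000, V(4,2)=5.0000, V(4,3)=5.0000, V(4,4)=0.0000
Node (3,0) S=23.4595: V=(p*·5.0000+(1−p*)·5.0000)/1.03=4.8544; Δ=(5.0000−5.0000)/(26.9784−15.7179)=0.0000; B=V−Δ·S=4.8544
Node (3,1) S=40.2663: V=(p*·5.0000+(1−p*)·5.0000)/1.03=4.8544; Δ=(5.0000−5.0000)/(46.3063−26.9784)=0.0000; B=V−Δ·S=4.8544
Node (3,2) S=69.1138: V=(p*·5.0000+(1−p*)·5.0000)/1.03=4.8544; Δ=(5.0000−5.0000)/(79.4809−46.3063)=0.0000; B=V−Δ·S=4.8544
Node (3,3) S=118.6282: V=(p*·0.0000+(1−p*)·5.0000)/1.03=1.2136; Δ=(0.0000−5.0000)/(136.4225−79.4809)=-0.0878; B=V−Δ·S=11.6303
Node (2,0) S=35.0142: V=(p*·4.8544+(1−p*)·4.8544)/1.03=4.7130; Δ=(4.8544−4.8544)/(40.2663−23.4595)=0.0000; B=V−Δ·S=4.7130
Node (2,1) S=60.0990: V=(p*·4.8544+(1−p*)·4.8544)/1.03=4.7130; Δ=(4.8544−4.8544)/(69.1138−40.2663)=0.0000; B=V−Δ·S=4.7130
Node (2,2) S=103.1550: V=(p*·1.2136+(1−p*)·4.8544)/1.03=2.0619; Δ=(1.2136−4.8544)/(118.6282−69.1138)=-0.0735; B=V−Δ·S=9.6469
Node (1,0) S=52.2600: V=(p*·4.7130+(1−p*)·4.7130)/1.03=4.5757; Δ=(4.7130−4.7130)/(60.0990−35.0142)=0.0000; B=V−Δ·S=4.5757
Node (1,1) S=89.7000: V=(p*·2.0619+(1−p*)·4.7130)/1.03=2.6453; Δ=(2.0619−4.7130)/(103.1550−60.0990)=-0.0616; B=V−Δ·S=8.1684
Node (0,0) S=78.0000: V=(p*·2.6453+(1−p*)·4.5757)/1.03=3.0368; Δ=(2.6453−4.5757)/(89.7000−52.2600)=-0.0516; B=V−Δ·S=7.0584
Check: Δ(0,0)·S0 + B(0,0) = 3.0368 = V0.

(0,0): Delta=-0.0516 Bond=7.0584
(1,0): Delta=0.0000 Bond=4.5757
(1,1): Delta=-0.0616 Bond=8.1684
(2,0): Delta=0.0000 Bond=4.7130
(2,1): Delta=0.0000 Bond=4.7130
(2,2): Delta=-0.0735 Bond=9.6469
(3,0): Delta=0.0000 Bond=4.8544
(3,1): Delta=0.0000 Bond=4.8544
(3,2): Delta=0.0000 Bond=4.8544
(3,3): Delta=-0.0878 Bond=11.6303
V0=3.0368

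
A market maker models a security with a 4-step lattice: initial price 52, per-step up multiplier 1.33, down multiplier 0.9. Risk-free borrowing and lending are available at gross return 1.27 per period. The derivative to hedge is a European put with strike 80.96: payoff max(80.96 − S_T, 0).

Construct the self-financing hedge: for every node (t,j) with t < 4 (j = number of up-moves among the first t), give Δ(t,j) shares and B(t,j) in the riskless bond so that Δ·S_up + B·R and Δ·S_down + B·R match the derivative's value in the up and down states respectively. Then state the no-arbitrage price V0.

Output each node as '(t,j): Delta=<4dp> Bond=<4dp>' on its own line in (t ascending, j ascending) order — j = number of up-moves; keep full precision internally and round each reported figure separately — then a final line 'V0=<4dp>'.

No-arbitrage ⇒ martingale measure with p* = (R−d)/(u−d) = 0.8605.
Terminal values V(4,·): V(4,0)=46.8428, V(4,1)=30.5424, V(4,2)=6.4539, V(4,3)=0.0000, V(4,4)=0.0000
(3,0): S=37.9080. Δ = (V_up−V_dn)/(S_up−S_dn) = (30.5424−46.8428)/(50.4176−34.1172) = -1.0000. V = [p*·30.5424 + (1−p*)·46.8428]/1.27 = 25.8400. B = V − Δ·S = 63.7480.
(3,1): S=56.0196. Δ = (V_up−V_dn)/(S_up−S_dn) = (6.4539−30.5424)/(74.5061−50.4176) = -1.0000. V = [p*·6.4539 + (1−p*)·30.5424]/1.27 = 7.7284. B = V − Δ·S = 63.7480.
(3,2): S=82.7845. Δ = (V_up−V_dn)/(S_up−S_dn) = (0.0000−6.4539)/(110.1034−74.5061) = -0.1813. V = [p*·0.0000 + (1−p*)·6.4539]/1.27 = 0.7091. B = V − Δ·S = 15.7182.
(3,3): S=122.3371. Δ = (V_up−V_dn)/(S_up−S_dn) = (0.0000−0.0000)/(162.7084−110.1034) = 0.0000. V = [p*·0.0000 + (1−p*)·0.0000]/1.27 = 0.0000. B = V − Δ·S = 0.0000.
(2,0): S=42.1200. Δ = (V_up−V_dn)/(S_up−S_dn) = (7.7284−25.8400)/(56.0196−37.9080) = -1.0000. V = [p*·7.7284 + (1−p*)·25.8400]/1.27 = 8.0753. B = V − Δ·S = 50.1953.
(2,1): S=62.2440. Δ = (V_up−V_dn)/(S_up−S_dn) = (0.7091−7.7284)/(82.7845−56.0196) = -0.2623. V = [p*·0.7091 + (1−p*)·7.7284]/1.27 = 1.3296. B = V − Δ·S = 17.6536.
(2,2): S=91.9828. Δ = (V_up−V_dn)/(S_up−S_dn) = (0.0000−0.7091)/(122.3371−82.7845) = -0.0179. V = [p*·0.0000 + (1−p*)·0.7091]/1.27 = 0.0779. B = V − Δ·S = 1.7270.
(1,0): S=46.8000. Δ = (V_up−V_dn)/(S_up−S_dn) = (1.3296−8.0753)/(62.2440−42.1200) = -0.3352. V = [p*·1.3296 + (1−p*)·8.0753]/1.27 = 1.7880. B = V − Δ·S = 17.4758.
(1,1): S=69.1600. Δ = (V_up−V_dn)/(S_up−S_dn) = (0.0779−1.3296)/(91.9828−62.2440) = -0.0421. V = [p*·0.0779 + (1−p*)·1.3296]/1.27 = 0.1989. B = V − Δ·S = 3.1097.
(0,0): S=52.0000. Δ = (V_up−V_dn)/(S_up−S_dn) = (0.1989−1.7880)/(69.1600−46.8000) = -0.0711. V = [p*·0.1989 + (1−p*)·1.7880]/1.27 = 0.3312. B = V − Δ·S = 4.0270.
Root portfolio cost Δ·52+B reproduces V0=0.3312.

(0,0): Delta=-0.0711 Bond=4.0270
(1,0): Delta=-0.3352 Bond=17.4758
(1,1): Delta=-0.0421 Bond=3.1097
(2,0): Delta=-1.0000 Bond=50.1953
(2,1): Delta=-0.2623 Bond=17.6536
(2,2): Delta=-0.0179 Bond=1.7270
(3,0): Delta=-1.0000 Bond=63.7480
(3,1): Delta=-1.0000 Bond=63.7480
(3,2): Delta=-0.1813 Bond=15.7182
(3,3): Delta=0.0000 Bond=0.0000
V0=0.3312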